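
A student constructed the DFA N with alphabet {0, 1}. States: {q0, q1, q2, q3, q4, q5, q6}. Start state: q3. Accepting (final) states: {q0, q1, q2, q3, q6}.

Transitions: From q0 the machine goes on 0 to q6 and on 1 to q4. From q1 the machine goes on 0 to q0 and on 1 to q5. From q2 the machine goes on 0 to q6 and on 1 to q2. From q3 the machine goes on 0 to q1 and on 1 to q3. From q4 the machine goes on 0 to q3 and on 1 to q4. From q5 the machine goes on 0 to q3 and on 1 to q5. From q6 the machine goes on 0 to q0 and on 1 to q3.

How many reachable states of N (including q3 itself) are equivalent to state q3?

1

States {q2} cannot be reached from the start state, so discard them.
P0 = {q0,q1,q3,q6} | {q4,q5}.
Split {q0,q1,q3,q6} by δ(·,1) → {q0,q1} and {q3,q6}.
Refine {q0,q1} on symbol 0: members go to different blocks, giving {q0} and {q1}.
On input 0, block {q3,q6} splits into {q3} and {q6}.
No further refinement is possible. Final partition (5 blocks): {q0} | {q4,q5} | {q3} | {q1} | {q6}.
State q3 belongs to the block {q3}, which has 1 states.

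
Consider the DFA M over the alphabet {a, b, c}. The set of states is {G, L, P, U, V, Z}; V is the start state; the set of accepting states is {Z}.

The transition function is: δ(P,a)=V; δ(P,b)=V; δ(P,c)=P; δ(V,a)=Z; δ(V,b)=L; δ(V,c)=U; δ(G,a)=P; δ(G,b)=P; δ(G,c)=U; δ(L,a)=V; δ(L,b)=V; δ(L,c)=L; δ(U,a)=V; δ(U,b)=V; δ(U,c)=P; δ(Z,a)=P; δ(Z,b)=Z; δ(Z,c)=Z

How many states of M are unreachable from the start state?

BFS from V reaches {L, P, U, V, Z}; the 1 state(s) G are never visited.

1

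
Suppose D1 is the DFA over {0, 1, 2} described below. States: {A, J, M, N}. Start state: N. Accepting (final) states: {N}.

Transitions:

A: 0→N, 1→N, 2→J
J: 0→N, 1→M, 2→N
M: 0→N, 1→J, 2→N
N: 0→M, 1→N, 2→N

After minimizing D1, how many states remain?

Reachable states from the start: {J,M,N}. Unreachable: {A} — drop them.
Start with accepting vs non-accepting: {N} | {J,M}.
The partition is now stable with 2 blocks: {N} | {J,M}.

2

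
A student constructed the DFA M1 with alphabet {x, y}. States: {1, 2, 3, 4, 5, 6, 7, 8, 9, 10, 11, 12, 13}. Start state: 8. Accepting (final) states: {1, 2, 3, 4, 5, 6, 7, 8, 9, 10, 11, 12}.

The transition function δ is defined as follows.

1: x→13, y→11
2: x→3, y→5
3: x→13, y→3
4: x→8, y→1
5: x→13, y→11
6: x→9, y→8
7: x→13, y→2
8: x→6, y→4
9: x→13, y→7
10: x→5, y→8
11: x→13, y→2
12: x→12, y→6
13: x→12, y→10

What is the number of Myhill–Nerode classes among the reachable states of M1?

All states are reachable from the start state.
P0 = {1,2,3,4,5,6,7,8,9,10,11,12} | {13}.
On input x, block {1,2,3,4,5,6,7,8,9,10,11,12} splits into {1,3,5,7,9,11} and {2,4,6,8,10,12}.
On input y, block {1,3,5,7,9,11} splits into {1,3,5,9} and {7,11}.
On input y, block {1,3,5,9} splits into {1,5,9} and {3}.
Refine {2,4,6,8,10,12} on symbol x: members go to different blocks, giving {4,8,12} and {6,10} and {2}.
Refine {4,8,12} on symbol x: members go to different blocks, giving {4,12} and {8}.
Split {4,12} by δ(·,x) → {4} and {12}.
Stable partition: {1,5,9} | {13} | {4} | {7,11} | {3} | {6,10} | {2} | {8} | {12} — 9 equivalence classes.

9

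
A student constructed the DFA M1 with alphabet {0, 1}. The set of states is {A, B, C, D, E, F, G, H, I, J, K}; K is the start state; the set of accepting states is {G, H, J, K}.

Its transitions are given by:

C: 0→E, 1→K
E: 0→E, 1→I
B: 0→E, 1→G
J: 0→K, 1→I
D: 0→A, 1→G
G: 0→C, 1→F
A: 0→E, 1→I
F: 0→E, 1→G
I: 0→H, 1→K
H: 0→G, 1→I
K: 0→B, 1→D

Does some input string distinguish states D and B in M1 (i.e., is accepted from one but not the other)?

Reachable states from the start: {A,B,C,D,E,F,G,H,I,K}. Unreachable: {J} — drop them.
Start with accepting vs non-accepting: {G,H,K} | {A,B,C,D,E,F,I}.
Split {G,H,K} by δ(·,0) → {G,K} and {H}.
Split {A,B,C,D,E,F,I} by δ(·,0) → {A,B,C,D,E,F} and {I}.
Refine {A,B,C,D,E,F} on symbol 1: members go to different blocks, giving {B,C,D,F} and {A,E}.
No further refinement is possible. Final partition (5 blocks): {G,K} | {B,C,D,F} | {H} | {I} | {A,E}.
D and B lie in the same block of the stable partition, so they are equivalent — no string distinguishes them.

No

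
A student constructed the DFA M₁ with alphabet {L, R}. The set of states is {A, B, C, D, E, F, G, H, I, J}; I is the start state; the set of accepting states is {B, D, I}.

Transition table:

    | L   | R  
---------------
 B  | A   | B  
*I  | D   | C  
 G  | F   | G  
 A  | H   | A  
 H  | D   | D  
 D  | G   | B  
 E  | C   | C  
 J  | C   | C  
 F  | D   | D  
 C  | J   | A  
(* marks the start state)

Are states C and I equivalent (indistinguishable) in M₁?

No

Reachable states from the start: {A,B,C,D,F,G,H,I,J}. Unreachable: {E} — drop them.
P0 = {B,D,I} | {A,C,F,G,H,J}.
Refine {B,D,I} on symbol L: members go to different blocks, giving {B,D} and {I}.
On input L, block {A,C,F,G,H,J} splits into {A,C,G,J} and {F,H}.
On input L, block {A,C,G,J} splits into {A,G} and {C,J}.
Split {C,J} by δ(·,R) → {C} and {J}.
No further refinement is possible. Final partition (6 blocks): {B,D} | {A,G} | {I} | {F,H} | {C} | {J}.
C and I end up in different blocks, so they are distinguishable. For instance, the string 'ε' is accepted from only I.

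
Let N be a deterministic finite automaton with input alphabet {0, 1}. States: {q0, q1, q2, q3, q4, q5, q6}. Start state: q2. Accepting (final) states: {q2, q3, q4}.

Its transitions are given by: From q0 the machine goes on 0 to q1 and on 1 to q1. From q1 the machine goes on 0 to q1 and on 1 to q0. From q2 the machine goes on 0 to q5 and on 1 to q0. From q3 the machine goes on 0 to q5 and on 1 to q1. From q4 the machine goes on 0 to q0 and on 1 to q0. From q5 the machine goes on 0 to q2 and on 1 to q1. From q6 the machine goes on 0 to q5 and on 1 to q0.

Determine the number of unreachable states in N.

3

Starting at q2 and following transitions, the reachable set is {q0, q1, q2, q5}. That leaves q3, q4, q6 unreachable — 3 in total.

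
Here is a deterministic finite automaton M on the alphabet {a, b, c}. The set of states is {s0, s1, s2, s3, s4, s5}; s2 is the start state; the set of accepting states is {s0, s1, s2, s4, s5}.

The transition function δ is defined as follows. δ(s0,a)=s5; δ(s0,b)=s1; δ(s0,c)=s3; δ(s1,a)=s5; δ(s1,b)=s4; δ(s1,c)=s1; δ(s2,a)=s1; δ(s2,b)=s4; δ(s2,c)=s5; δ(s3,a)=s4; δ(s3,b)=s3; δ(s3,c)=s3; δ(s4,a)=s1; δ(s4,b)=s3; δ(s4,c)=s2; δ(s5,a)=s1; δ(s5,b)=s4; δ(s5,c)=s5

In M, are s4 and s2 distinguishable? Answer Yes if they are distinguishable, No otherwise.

Yes

First remove the unreachable states {s0}; 5 states remain.
Start with accepting vs non-accepting: {s1,s2,s4,s5} | {s3}.
Split {s1,s2,s4,s5} by δ(·,b) → {s1,s2,s5} and {s4}.
The partition is now stable with 3 blocks: {s1,s2,s5} | {s3} | {s4}.
s4 and s2 end up in different blocks, so they are distinguishable. For instance, the string 'b' is accepted from only s2.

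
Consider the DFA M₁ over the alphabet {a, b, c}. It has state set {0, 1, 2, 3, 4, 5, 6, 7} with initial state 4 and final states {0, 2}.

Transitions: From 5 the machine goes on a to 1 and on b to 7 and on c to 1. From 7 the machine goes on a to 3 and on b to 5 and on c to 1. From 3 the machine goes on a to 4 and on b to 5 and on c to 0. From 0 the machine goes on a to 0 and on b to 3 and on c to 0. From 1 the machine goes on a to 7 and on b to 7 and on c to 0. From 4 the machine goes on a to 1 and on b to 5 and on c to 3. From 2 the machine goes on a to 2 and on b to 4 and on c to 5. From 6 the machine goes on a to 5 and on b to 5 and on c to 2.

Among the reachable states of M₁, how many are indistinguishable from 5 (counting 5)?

First remove the unreachable states {2,6}; 6 states remain.
Start with accepting vs non-accepting: {0} | {1,3,4,5,7}.
Split {1,3,4,5,7} by δ(·,c) → {4,5,7} and {1,3}.
No further refinement is possible. Final partition (3 blocks): {0} | {4,5,7} | {1,3}.
The equivalence class containing 5 is {4,5,7}, of size 3.

3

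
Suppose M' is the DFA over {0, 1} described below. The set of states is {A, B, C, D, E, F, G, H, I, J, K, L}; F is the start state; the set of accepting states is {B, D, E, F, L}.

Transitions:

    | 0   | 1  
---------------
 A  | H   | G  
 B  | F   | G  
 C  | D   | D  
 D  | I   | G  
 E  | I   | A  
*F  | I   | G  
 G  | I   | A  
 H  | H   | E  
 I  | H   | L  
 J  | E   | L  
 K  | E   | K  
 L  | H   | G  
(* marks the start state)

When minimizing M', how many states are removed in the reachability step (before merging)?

5

BFS from F reaches {A, E, F, G, H, I, L}; the 5 state(s) B, C, D, J, K are never visited.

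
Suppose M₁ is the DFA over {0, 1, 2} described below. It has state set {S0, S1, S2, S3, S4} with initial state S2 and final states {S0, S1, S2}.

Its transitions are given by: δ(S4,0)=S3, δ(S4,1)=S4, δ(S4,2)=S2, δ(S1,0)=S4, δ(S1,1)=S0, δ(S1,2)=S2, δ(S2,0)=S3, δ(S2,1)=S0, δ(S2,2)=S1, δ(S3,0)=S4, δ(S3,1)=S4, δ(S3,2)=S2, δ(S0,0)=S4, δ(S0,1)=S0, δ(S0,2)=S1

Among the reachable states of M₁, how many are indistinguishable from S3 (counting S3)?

2

Every state is reachable, so we keep all 5.
Start with accepting vs non-accepting: {S0,S1,S2} | {S3,S4}.
No further refinement is possible. Final partition (2 blocks): {S0,S1,S2} | {S3,S4}.
The equivalence class containing S3 is {S3,S4}, of size 2.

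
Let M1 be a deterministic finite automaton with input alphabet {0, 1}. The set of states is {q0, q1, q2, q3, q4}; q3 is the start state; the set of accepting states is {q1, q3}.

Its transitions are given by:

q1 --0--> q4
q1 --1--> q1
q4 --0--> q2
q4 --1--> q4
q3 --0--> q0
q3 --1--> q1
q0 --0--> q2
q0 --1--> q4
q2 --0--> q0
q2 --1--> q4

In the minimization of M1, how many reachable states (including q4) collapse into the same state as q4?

All states are reachable from the start state.
Initial partition by acceptance: {q1,q3} | {q0,q2,q4}.
No further refinement is possible. Final partition (2 blocks): {q1,q3} | {q0,q2,q4}.
The equivalence class containing q4 is {q0,q2,q4}, of size 3.

3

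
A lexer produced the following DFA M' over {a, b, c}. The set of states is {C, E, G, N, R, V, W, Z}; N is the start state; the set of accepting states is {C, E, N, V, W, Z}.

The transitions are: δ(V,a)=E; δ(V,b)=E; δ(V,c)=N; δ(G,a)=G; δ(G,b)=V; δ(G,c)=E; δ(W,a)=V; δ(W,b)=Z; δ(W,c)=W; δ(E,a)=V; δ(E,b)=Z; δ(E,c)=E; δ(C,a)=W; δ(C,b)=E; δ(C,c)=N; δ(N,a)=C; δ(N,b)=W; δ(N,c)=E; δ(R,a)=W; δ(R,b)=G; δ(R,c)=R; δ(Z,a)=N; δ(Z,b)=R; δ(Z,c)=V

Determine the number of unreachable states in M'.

Every one of the 8 states is reachable from N.

0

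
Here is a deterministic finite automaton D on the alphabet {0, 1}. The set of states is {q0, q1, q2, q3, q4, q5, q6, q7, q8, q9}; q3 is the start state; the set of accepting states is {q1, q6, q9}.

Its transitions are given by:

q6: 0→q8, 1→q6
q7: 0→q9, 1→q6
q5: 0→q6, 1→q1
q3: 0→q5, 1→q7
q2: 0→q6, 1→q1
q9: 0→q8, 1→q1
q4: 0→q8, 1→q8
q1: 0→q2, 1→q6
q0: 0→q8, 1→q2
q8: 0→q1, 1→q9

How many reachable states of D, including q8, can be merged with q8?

4

Reachable states from the start: {q1,q2,q3,q5,q6,q7,q8,q9}. Unreachable: {q0,q4} — drop them.
P0 = {q1,q6,q9} | {q2,q3,q5,q7,q8}.
Split {q2,q3,q5,q7,q8} by δ(·,0) → {q2,q5,q7,q8} and {q3}.
No further refinement is possible. Final partition (3 blocks): {q1,q6,q9} | {q2,q5,q7,q8} | {q3}.
The equivalence class containing q8 is {q2,q5,q7,q8}, of size 4.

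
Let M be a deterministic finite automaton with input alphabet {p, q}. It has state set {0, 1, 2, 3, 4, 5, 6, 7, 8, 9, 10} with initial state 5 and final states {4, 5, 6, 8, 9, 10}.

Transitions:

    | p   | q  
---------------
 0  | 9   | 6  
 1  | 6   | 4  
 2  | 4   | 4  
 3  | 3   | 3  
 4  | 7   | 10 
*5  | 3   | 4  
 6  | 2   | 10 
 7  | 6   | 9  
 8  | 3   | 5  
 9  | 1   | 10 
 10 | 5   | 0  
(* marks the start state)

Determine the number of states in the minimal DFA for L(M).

First remove the unreachable states {8}; 10 states remain.
Initial partition by acceptance: {4,5,6,9,10} | {0,1,2,3,7}.
Refine {4,5,6,9,10} on symbol p: members go to different blocks, giving {4,5,6,9} and {10}.
Split {4,5,6,9} by δ(·,q) → {4,6,9} and {5}.
On input p, block {0,1,2,3,7} splits into {0,1,2,7} and {3}.
The partition is now stable with 5 blocks: {4,6,9} | {0,1,2,7} | {10} | {5} | {3}.

5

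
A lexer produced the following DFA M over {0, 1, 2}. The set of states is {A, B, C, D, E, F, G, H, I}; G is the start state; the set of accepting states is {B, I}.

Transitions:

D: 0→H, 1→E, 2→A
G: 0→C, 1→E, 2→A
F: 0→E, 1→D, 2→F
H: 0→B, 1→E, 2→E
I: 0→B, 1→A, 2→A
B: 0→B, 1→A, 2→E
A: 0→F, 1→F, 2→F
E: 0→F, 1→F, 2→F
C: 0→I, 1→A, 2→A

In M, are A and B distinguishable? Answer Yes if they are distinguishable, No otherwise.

Initial partition by acceptance: {B,I} | {A,C,D,E,F,G,H}.
Split {A,C,D,E,F,G,H} by δ(·,0) → {A,D,E,F,G} and {C,H}.
Refine {A,D,E,F,G} on symbol 0: members go to different blocks, giving {A,E,F} and {D,G}.
Refine {A,E,F} on symbol 1: members go to different blocks, giving {A,E} and {F}.
Stable partition: {B,I} | {A,E} | {C,H} | {D,G} | {F} — 5 equivalence classes.
A and B end up in different blocks, so they are distinguishable. For instance, the string 'ε' is accepted from only B.

Yes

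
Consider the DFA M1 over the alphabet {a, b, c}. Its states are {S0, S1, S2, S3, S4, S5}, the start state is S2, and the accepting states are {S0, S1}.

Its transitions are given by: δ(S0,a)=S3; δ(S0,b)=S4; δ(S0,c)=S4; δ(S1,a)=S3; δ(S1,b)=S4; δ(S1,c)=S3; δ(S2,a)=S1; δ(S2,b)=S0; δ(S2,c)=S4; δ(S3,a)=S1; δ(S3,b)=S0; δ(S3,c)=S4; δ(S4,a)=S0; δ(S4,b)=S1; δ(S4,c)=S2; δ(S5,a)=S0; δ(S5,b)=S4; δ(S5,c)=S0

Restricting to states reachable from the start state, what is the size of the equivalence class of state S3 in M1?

Reachable states from the start: {S0,S1,S2,S3,S4}. Unreachable: {S5} — drop them.
Start with accepting vs non-accepting: {S0,S1} | {S2,S3,S4}.
No further refinement is possible. Final partition (2 blocks): {S0,S1} | {S2,S3,S4}.
The equivalence class containing S3 is {S2,S3,S4}, of size 3.

3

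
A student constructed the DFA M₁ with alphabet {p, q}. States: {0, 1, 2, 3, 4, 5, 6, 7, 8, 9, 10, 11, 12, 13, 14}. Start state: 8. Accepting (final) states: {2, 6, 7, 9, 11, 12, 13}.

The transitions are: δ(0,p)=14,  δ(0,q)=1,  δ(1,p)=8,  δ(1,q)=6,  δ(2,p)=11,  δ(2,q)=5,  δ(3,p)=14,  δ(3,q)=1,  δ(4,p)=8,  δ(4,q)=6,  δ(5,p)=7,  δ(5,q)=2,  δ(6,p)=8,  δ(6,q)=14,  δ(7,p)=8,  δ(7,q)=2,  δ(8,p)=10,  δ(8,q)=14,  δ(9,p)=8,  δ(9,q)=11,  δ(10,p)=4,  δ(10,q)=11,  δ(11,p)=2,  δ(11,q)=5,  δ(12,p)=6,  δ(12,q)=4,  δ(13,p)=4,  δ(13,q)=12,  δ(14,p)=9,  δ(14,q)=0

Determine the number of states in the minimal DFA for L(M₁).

States {3,12,13} cannot be reached from the start state, so discard them.
Start with accepting vs non-accepting: {2,6,7,9,11} | {0,1,4,5,8,10,14}.
On input p, block {2,6,7,9,11} splits into {6,7,9} and {2,11}.
Split {6,7,9} by δ(·,q) → {7,9} and {6}.
Refine {0,1,4,5,8,10,14} on symbol p: members go to different blocks, giving {0,1,4,8,10} and {5,14}.
Refine {0,1,4,8,10} on symbol p: members go to different blocks, giving {1,4,8,10} and {0}.
Split {1,4,8,10} by δ(·,q) → {1,4} and {8} and {10}.
Split {5,14} by δ(·,q) → {5} and {14}.
Stable partition: {7,9} | {1,4} | {2,11} | {6} | {5} | {0} | {8} | {10} | {14} — 9 equivalence classes.

9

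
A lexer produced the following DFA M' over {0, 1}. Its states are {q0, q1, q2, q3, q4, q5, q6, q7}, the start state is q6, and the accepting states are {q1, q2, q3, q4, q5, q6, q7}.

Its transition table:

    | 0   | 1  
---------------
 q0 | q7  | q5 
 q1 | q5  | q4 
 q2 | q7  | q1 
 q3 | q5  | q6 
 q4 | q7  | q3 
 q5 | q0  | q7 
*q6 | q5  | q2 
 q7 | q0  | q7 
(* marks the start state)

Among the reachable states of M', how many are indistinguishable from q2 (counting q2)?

5

Initial partition by acceptance: {q1,q2,q3,q4,q5,q6,q7} | {q0}.
On input 0, block {q1,q2,q3,q4,q5,q6,q7} splits into {q1,q2,q3,q4,q6} and {q5,q7}.
No further refinement is possible. Final partition (3 blocks): {q1,q2,q3,q4,q6} | {q0} | {q5,q7}.
State q2 belongs to the block {q1,q2,q3,q4,q6}, which has 5 states.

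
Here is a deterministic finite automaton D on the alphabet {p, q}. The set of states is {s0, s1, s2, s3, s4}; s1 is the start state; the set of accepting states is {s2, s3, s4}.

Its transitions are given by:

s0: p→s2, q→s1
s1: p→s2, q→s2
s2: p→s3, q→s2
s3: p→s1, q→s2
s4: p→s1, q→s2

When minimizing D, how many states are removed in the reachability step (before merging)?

No path from s1 leads to s0, s4; the other 3 states are all reachable.

2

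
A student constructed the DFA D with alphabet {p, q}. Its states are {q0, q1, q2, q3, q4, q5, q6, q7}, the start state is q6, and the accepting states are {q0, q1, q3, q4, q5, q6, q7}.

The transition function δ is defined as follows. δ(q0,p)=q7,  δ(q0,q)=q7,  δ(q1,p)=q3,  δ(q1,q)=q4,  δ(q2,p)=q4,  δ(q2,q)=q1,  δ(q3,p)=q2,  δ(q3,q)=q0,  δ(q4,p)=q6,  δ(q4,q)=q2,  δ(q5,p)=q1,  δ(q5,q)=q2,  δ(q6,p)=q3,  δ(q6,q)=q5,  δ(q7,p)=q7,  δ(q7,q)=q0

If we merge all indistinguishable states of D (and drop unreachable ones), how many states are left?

All states are reachable from the start state.
Initial partition by acceptance: {q0,q1,q3,q4,q5,q6,q7} | {q2}.
Split {q0,q1,q3,q4,q5,q6,q7} by δ(·,p) → {q0,q1,q4,q5,q6,q7} and {q3}.
Split {q0,q1,q4,q5,q6,q7} by δ(·,p) → {q0,q4,q5,q7} and {q1,q6}.
On input p, block {q0,q4,q5,q7} splits into {q0,q7} and {q4,q5}.
The partition is now stable with 5 blocks: {q0,q7} | {q2} | {q3} | {q1,q6} | {q4,q5}.

5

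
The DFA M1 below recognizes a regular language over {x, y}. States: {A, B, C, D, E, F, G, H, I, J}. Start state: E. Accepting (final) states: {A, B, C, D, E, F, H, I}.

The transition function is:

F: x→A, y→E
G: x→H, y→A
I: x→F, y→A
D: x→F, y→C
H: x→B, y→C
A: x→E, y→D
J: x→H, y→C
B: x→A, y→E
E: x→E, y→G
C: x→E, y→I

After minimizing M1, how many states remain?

First remove the unreachable states {J}; 9 states remain.
Initial partition by acceptance: {A,B,C,D,E,F,H,I} | {G}.
On input y, block {A,B,C,D,E,F,H,I} splits into {A,B,C,D,F,H,I} and {E}.
On input x, block {A,B,C,D,F,H,I} splits into {B,D,F,H,I} and {A,C}.
On input x, block {B,D,F,H,I} splits into {D,H,I} and {B,F}.
Stable partition: {D,H,I} | {G} | {E} | {A,C} | {B,F} — 5 equivalence classes.

5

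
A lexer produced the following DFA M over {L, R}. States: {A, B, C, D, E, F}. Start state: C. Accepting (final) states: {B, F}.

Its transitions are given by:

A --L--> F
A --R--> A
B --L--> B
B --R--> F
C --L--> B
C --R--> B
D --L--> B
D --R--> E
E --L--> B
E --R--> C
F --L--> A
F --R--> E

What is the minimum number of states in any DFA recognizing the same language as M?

Reachable states from the start: {A,B,C,E,F}. Unreachable: {D} — drop them.
Start with accepting vs non-accepting: {B,F} | {A,C,E}.
Refine {B,F} on symbol L: members go to different blocks, giving {B} and {F}.
Refine {A,C,E} on symbol L: members go to different blocks, giving {C,E} and {A}.
Refine {C,E} on symbol R: members go to different blocks, giving {C} and {E}.
No further refinement is possible. Final partition (5 blocks): {B} | {C} | {F} | {A} | {E}.

5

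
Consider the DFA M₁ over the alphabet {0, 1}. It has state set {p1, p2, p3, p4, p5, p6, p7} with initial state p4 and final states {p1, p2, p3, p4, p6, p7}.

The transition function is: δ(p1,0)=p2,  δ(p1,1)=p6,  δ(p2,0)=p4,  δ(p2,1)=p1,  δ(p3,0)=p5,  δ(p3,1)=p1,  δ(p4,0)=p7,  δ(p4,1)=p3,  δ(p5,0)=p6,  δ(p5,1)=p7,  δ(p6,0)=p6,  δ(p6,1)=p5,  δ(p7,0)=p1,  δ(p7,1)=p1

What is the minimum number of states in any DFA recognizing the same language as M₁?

Start with accepting vs non-accepting: {p1,p2,p3,p4,p6,p7} | {p5}.
Refine {p1,p2,p3,p4,p6,p7} on symbol 0: members go to different blocks, giving {p1,p2,p4,p6,p7} and {p3}.
On input 1, block {p1,p2,p4,p6,p7} splits into {p1,p2,p7} and {p4} and {p6}.
Refine {p1,p2,p7} on symbol 0: members go to different blocks, giving {p1,p7} and {p2}.
On input 0, block {p1,p7} splits into {p1} and {p7}.
The partition is now stable with 7 blocks: {p1} | {p5} | {p3} | {p4} | {p6} | {p2} | {p7}.

7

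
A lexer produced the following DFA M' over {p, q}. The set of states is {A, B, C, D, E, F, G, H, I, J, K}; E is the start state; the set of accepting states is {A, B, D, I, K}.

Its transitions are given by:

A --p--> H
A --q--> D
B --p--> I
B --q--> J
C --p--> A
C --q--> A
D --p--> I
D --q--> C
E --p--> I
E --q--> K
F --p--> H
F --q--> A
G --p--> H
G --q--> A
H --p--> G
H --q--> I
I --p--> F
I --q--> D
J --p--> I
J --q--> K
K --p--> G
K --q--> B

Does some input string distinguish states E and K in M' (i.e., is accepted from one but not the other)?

Initial partition by acceptance: {A,B,D,I,K} | {C,E,F,G,H,J}.
Split {A,B,D,I,K} by δ(·,p) → {A,I,K} and {B,D}.
On input p, block {C,E,F,G,H,J} splits into {C,E,J} and {F,G,H}.
The partition is now stable with 4 blocks: {A,I,K} | {C,E,J} | {B,D} | {F,G,H}.
E and K end up in different blocks, so they are distinguishable. For instance, the string 'ε' is accepted from only K.

Yes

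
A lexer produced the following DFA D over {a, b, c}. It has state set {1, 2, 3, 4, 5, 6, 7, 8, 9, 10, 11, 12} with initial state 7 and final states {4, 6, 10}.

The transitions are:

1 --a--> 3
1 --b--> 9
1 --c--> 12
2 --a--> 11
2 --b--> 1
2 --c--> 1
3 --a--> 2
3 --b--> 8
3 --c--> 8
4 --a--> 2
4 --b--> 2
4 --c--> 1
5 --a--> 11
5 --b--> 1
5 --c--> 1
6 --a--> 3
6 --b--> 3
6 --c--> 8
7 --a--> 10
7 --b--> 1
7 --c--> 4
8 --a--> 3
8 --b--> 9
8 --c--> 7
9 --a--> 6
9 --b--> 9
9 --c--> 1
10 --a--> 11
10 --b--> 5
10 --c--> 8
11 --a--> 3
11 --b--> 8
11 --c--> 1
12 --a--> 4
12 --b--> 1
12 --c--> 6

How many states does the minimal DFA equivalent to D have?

P0 = {4,6,10} | {1,2,3,5,7,8,9,11,12}.
Split {1,2,3,5,7,8,9,11,12} by δ(·,a) → {1,2,3,5,8,11} and {7,9,12}.
On input b, block {1,2,3,5,8,11} splits into {2,3,5,11} and {1,8}.
Refine {7,9,12} on symbol b: members go to different blocks, giving {7,12} and {9}.
No further refinement is possible. Final partition (5 blocks): {4,6,10} | {2,3,5,11} | {7,12} | {1,8} | {9}.

5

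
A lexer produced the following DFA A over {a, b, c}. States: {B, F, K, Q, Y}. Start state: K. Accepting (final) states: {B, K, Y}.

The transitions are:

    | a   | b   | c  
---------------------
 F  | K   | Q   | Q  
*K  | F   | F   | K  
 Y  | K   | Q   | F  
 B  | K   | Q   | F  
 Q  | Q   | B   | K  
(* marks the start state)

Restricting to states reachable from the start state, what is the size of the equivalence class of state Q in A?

1

States {Y} cannot be reached from the start state, so discard them.
Start with accepting vs non-accepting: {B,K} | {F,Q}.
On input a, block {B,K} splits into {B} and {K}.
On input a, block {F,Q} splits into {F} and {Q}.
The partition is now stable with 4 blocks: {B} | {F} | {K} | {Q}.
State Q belongs to the block {Q}, which has 1 states.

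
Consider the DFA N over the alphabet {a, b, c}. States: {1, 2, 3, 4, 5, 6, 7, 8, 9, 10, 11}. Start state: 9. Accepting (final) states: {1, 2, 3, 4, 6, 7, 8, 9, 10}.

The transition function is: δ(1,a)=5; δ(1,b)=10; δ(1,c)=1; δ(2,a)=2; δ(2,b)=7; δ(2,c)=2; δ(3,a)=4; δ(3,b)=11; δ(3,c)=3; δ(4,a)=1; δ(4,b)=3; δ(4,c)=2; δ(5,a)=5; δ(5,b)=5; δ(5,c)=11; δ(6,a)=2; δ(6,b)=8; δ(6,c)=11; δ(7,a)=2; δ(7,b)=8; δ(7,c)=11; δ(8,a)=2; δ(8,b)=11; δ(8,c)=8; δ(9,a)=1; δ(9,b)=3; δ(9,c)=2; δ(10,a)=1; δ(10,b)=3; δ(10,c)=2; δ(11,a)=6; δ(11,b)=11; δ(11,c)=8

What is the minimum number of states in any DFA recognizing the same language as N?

8

All states are reachable from the start state.
P0 = {1,2,3,4,6,7,8,9,10} | {5,11}.
Refine {1,2,3,4,6,7,8,9,10} on symbol a: members go to different blocks, giving {2,3,4,6,7,8,9,10} and {1}.
On input a, block {2,3,4,6,7,8,9,10} splits into {2,3,6,7,8} and {4,9,10}.
Split {2,3,6,7,8} by δ(·,a) → {2,6,7,8} and {3}.
On input b, block {2,6,7,8} splits into {2,6,7} and {8}.
On input b, block {2,6,7} splits into {6,7} and {2}.
Refine {5,11} on symbol a: members go to different blocks, giving {5} and {11}.
The partition is now stable with 8 blocks: {6,7} | {5} | {1} | {4,9,10} | {3} | {8} | {2} | {11}.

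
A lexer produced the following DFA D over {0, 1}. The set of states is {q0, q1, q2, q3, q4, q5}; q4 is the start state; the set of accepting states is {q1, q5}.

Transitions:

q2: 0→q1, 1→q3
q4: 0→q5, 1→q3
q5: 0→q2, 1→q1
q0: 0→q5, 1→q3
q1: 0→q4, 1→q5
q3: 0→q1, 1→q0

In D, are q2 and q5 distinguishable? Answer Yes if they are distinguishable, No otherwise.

Every state is reachable, so we keep all 6.
P0 = {q1,q5} | {q0,q2,q3,q4}.
Stable partition: {q1,q5} | {q0,q2,q3,q4} — 2 equivalence classes.
q2 and q5 end up in different blocks, so they are distinguishable. For instance, the string 'ε' is accepted from only q5.

Yes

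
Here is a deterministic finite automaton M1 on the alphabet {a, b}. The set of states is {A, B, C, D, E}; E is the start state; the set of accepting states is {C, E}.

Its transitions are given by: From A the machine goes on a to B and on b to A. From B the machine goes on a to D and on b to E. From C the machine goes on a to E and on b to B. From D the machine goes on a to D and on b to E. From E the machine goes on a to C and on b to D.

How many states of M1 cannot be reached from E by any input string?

BFS from E reaches {B, C, D, E}; the 1 state(s) A are never visited.

1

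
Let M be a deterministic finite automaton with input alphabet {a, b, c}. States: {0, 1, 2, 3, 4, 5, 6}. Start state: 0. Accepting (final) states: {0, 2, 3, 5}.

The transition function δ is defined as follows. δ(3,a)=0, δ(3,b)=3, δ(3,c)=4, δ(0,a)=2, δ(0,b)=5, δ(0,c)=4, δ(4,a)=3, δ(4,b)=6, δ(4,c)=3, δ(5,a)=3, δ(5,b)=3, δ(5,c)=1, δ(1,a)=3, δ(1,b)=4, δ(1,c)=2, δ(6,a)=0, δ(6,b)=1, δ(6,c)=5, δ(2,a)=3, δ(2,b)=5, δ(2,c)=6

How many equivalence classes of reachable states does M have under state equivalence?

All states are reachable from the start state.
P0 = {0,2,3,5} | {1,4,6}.
No further refinement is possible. Final partition (2 blocks): {0,2,3,5} | {1,4,6}.

2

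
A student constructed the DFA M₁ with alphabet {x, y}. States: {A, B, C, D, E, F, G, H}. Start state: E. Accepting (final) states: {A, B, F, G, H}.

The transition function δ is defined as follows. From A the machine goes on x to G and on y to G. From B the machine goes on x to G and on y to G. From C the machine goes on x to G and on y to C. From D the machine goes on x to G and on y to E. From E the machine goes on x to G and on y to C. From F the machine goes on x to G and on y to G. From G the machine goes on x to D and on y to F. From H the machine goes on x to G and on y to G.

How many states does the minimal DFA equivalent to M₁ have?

States {A,B,H} cannot be reached from the start state, so discard them.
P0 = {F,G} | {C,D,E}.
On input x, block {F,G} splits into {F} and {G}.
The partition is now stable with 3 blocks: {F} | {C,D,E} | {G}.

3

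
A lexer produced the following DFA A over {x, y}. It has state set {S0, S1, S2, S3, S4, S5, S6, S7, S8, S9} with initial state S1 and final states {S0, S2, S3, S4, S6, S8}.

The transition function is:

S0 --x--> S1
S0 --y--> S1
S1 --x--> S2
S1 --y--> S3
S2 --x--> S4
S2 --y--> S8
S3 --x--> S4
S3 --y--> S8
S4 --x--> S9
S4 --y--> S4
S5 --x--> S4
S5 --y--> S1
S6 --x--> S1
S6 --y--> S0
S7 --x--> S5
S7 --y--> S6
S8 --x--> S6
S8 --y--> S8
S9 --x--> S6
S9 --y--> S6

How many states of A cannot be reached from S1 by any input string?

2

No path from S1 leads to S5, S7; the other 8 states are all reachable.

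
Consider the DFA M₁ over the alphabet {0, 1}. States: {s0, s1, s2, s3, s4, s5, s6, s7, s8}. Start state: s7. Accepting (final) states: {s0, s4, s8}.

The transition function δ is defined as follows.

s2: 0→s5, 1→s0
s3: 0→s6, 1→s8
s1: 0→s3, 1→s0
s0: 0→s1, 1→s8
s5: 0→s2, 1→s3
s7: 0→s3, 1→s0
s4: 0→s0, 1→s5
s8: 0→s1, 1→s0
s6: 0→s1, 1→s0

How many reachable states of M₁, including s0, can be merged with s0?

Reachable states from the start: {s0,s1,s3,s6,s7,s8}. Unreachable: {s2,s4,s5} — drop them.
Start with accepting vs non-accepting: {s0,s8} | {s1,s3,s6,s7}.
No further refinement is possible. Final partition (2 blocks): {s0,s8} | {s1,s3,s6,s7}.
State s0 belongs to the block {s0,s8}, which has 2 states.

2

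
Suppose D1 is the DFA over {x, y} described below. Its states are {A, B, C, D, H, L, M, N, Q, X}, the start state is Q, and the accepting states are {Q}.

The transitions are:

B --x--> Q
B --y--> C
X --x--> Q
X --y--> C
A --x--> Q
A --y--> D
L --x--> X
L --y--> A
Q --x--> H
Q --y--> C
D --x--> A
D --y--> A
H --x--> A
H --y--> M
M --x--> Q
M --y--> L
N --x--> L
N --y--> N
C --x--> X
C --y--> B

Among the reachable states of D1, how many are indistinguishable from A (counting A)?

4

Reachable states from the start: {A,B,C,D,H,L,M,Q,X}. Unreachable: {N} — drop them.
Start with accepting vs non-accepting: {Q} | {A,B,C,D,H,L,M,X}.
On input x, block {A,B,C,D,H,L,M,X} splits into {A,B,M,X} and {C,D,H,L}.
The partition is now stable with 3 blocks: {Q} | {A,B,M,X} | {C,D,H,L}.
The equivalence class containing A is {A,B,M,X}, of size 4.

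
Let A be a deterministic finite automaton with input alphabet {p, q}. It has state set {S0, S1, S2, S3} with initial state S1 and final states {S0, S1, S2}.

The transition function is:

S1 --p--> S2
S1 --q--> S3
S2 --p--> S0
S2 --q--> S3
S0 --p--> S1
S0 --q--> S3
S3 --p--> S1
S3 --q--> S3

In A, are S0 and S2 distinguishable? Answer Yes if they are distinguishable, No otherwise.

No

Every state is reachable, so we keep all 4.
P0 = {S0,S1,S2} | {S3}.
No further refinement is possible. Final partition (2 blocks): {S0,S1,S2} | {S3}.
S0 and S2 lie in the same block of the stable partition, so they are equivalent — no string distinguishes them.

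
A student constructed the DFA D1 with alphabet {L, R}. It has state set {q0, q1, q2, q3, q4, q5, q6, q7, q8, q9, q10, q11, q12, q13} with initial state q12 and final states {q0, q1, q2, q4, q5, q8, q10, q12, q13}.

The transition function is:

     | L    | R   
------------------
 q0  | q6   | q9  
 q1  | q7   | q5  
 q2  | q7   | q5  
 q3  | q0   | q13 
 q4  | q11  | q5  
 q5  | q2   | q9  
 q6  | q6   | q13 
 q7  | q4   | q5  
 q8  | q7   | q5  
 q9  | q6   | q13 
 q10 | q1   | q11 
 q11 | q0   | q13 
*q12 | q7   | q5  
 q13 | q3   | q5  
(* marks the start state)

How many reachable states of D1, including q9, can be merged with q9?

States {q1,q8,q10} cannot be reached from the start state, so discard them.
P0 = {q0,q2,q4,q5,q12,q13} | {q3,q6,q7,q9,q11}.
On input L, block {q0,q2,q4,q5,q12,q13} splits into {q0,q2,q4,q12,q13} and {q5}.
On input R, block {q0,q2,q4,q12,q13} splits into {q2,q4,q12,q13} and {q0}.
Refine {q3,q6,q7,q9,q11} on symbol L: members go to different blocks, giving {q3,q11} and {q6,q9} and {q7}.
On input L, block {q2,q4,q12,q13} splits into {q2,q12} and {q4,q13}.
No further refinement is possible. Final partition (7 blocks): {q2,q12} | {q3,q11} | {q5} | {q0} | {q6,q9} | {q7} | {q4,q13}.
The equivalence class containing q9 is {q6,q9}, of size 2.

2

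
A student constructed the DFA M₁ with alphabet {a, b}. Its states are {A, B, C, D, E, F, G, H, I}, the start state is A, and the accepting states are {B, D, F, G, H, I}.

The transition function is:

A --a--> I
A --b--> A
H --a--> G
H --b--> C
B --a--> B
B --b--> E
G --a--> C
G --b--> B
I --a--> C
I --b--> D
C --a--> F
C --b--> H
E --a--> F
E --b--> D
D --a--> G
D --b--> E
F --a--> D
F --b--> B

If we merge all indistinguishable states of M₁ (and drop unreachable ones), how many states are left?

7

All states are reachable from the start state.
Initial partition by acceptance: {B,D,F,G,H,I} | {A,C,E}.
Split {B,D,F,G,H,I} by δ(·,a) → {B,D,F,H} and {G,I}.
Split {B,D,F,H} by δ(·,a) → {B,F} and {D,H}.
Split {B,F} by δ(·,a) → {B} and {F}.
Refine {A,C,E} on symbol a: members go to different blocks, giving {C,E} and {A}.
Refine {G,I} on symbol b: members go to different blocks, giving {G} and {I}.
Stable partition: {B} | {C,E} | {G} | {D,H} | {F} | {A} | {I} — 7 equivalence classes.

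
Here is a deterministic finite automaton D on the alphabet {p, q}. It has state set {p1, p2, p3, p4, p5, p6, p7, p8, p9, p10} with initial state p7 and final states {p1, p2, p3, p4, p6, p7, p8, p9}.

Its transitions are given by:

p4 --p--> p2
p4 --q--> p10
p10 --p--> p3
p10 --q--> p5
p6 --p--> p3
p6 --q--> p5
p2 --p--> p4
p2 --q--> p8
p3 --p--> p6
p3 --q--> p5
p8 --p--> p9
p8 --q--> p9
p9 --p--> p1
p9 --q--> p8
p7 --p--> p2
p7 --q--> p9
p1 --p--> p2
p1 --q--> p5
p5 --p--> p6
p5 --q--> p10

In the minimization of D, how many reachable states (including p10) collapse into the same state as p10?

2

Initial partition by acceptance: {p1,p2,p3,p4,p6,p7,p8,p9} | {p5,p10}.
Split {p1,p2,p3,p4,p6,p7,p8,p9} by δ(·,q) → {p1,p3,p4,p6} and {p2,p7,p8,p9}.
Split {p1,p3,p4,p6} by δ(·,p) → {p1,p4} and {p3,p6}.
Refine {p2,p7,p8,p9} on symbol p: members go to different blocks, giving {p2,p9} and {p7,p8}.
Stable partition: {p1,p4} | {p5,p10} | {p2,p9} | {p3,p6} | {p7,p8} — 5 equivalence classes.
The equivalence class containing p10 is {p5,p10}, of size 2.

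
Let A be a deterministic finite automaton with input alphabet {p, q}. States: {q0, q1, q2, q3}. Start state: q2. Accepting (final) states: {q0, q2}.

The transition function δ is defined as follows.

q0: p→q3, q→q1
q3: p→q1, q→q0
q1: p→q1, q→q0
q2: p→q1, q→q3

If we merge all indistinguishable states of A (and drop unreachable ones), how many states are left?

2

Every state is reachable, so we keep all 4.
Initial partition by acceptance: {q0,q2} | {q1,q3}.
Stable partition: {q0,q2} | {q1,q3} — 2 equivalence classes.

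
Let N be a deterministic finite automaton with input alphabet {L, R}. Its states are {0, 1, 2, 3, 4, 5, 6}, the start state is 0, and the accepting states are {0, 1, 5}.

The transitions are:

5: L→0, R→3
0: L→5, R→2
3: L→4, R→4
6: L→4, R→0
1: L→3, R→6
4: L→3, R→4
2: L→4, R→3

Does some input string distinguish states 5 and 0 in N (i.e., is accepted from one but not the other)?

Reachable states from the start: {0,2,3,4,5}. Unreachable: {1,6} — drop them.
Start with accepting vs non-accepting: {0,5} | {2,3,4}.
No further refinement is possible. Final partition (2 blocks): {0,5} | {2,3,4}.
5 and 0 lie in the same block of the stable partition, so they are equivalent — no string distinguishes them.

No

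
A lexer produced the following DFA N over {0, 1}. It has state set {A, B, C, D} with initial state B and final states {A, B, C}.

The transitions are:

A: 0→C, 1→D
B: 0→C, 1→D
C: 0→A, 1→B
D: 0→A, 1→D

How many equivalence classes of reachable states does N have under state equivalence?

3

Every state is reachable, so we keep all 4.
Initial partition by acceptance: {A,B,C} | {D}.
Refine {A,B,C} on symbol 1: members go to different blocks, giving {A,B} and {C}.
No further refinement is possible. Final partition (3 blocks): {A,B} | {D} | {C}.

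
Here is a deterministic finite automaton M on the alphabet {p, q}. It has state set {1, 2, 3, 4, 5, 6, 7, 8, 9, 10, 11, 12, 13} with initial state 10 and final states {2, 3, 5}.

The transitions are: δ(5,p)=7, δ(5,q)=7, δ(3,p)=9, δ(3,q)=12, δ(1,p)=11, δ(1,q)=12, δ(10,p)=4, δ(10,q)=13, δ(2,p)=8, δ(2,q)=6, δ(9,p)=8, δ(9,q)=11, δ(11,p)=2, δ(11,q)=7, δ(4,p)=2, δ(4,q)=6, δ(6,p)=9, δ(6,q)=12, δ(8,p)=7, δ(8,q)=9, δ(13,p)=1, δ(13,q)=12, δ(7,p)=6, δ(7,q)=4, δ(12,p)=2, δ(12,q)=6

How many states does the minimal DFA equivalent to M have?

States {3,5} cannot be reached from the start state, so discard them.
Start with accepting vs non-accepting: {2} | {1,4,6,7,8,9,10,11,12,13}.
Split {1,4,6,7,8,9,10,11,12,13} by δ(·,p) → {1,6,7,8,9,10,13} and {4,11,12}.
Refine {1,6,7,8,9,10,13} on symbol p: members go to different blocks, giving {6,7,8,9,13} and {1,10}.
Refine {6,7,8,9,13} on symbol p: members go to different blocks, giving {6,7,8,9} and {13}.
Refine {6,7,8,9} on symbol q: members go to different blocks, giving {6,7,9} and {8}.
On input p, block {6,7,9} splits into {6,7} and {9}.
On input p, block {6,7} splits into {6} and {7}.
On input q, block {4,11,12} splits into {4,12} and {11}.
Split {1,10} by δ(·,p) → {1} and {10}.
The partition is now stable with 10 blocks: {2} | {6} | {4,12} | {1} | {13} | {8} | {9} | {7} | {11} | {10}.

10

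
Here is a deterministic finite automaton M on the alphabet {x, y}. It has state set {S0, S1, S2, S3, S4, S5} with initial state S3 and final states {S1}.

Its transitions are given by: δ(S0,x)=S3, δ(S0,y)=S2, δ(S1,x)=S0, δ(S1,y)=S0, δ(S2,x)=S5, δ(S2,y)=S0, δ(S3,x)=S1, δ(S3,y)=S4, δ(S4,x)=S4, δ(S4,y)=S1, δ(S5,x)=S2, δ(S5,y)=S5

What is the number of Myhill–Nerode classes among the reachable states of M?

6

Start with accepting vs non-accepting: {S1} | {S0,S2,S3,S4,S5}.
Split {S0,S2,S3,S4,S5} by δ(·,x) → {S0,S2,S4,S5} and {S3}.
Refine {S0,S2,S4,S5} on symbol x: members go to different blocks, giving {S2,S4,S5} and {S0}.
Refine {S2,S4,S5} on symbol y: members go to different blocks, giving {S2} and {S4} and {S5}.
No further refinement is possible. Final partition (6 blocks): {S1} | {S2} | {S3} | {S0} | {S4} | {S5}.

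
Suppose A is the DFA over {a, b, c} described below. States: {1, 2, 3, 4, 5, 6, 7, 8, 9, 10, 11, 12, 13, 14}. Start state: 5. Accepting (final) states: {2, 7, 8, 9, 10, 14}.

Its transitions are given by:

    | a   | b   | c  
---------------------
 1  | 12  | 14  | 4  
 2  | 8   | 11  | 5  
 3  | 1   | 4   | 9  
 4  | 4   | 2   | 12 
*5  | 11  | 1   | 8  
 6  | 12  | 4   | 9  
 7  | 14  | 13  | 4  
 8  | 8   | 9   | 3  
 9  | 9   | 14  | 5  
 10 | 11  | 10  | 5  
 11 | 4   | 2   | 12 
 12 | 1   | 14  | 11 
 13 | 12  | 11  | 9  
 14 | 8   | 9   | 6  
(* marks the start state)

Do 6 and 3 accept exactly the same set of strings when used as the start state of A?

Yes

Reachable states from the start: {1,2,3,4,5,6,8,9,11,12,14}. Unreachable: {7,10,13} — drop them.
P0 = {2,8,9,14} | {1,3,4,5,6,11,12}.
On input b, block {2,8,9,14} splits into {8,9,14} and {2}.
On input b, block {1,3,4,5,6,11,12} splits into {3,5,6} and {1,12} and {4,11}.
Refine {3,5,6} on symbol a: members go to different blocks, giving {3,6} and {5}.
On input c, block {8,9,14} splits into {8,14} and {9}.
Stable partition: {8,14} | {3,6} | {2} | {1,12} | {4,11} | {5} | {9} — 7 equivalence classes.
6 and 3 lie in the same block of the stable partition, so they are equivalent — no string distinguishes them.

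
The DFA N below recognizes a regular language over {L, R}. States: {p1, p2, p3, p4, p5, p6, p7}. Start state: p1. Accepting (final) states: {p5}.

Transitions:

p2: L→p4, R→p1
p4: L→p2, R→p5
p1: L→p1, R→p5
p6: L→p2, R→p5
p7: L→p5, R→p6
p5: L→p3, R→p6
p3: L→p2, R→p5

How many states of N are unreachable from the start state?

Starting at p1 and following transitions, the reachable set is {p1, p2, p3, p4, p5, p6}. That leaves p7 unreachable — 1 in total.

1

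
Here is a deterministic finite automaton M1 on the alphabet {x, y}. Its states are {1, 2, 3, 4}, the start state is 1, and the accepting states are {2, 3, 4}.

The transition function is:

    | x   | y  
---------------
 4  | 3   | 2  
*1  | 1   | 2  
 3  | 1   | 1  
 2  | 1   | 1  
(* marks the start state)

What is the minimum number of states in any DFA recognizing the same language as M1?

Reachable states from the start: {1,2}. Unreachable: {3,4} — drop them.
Initial partition by acceptance: {2} | {1}.
The partition is now stable with 2 blocks: {2} | {1}.

2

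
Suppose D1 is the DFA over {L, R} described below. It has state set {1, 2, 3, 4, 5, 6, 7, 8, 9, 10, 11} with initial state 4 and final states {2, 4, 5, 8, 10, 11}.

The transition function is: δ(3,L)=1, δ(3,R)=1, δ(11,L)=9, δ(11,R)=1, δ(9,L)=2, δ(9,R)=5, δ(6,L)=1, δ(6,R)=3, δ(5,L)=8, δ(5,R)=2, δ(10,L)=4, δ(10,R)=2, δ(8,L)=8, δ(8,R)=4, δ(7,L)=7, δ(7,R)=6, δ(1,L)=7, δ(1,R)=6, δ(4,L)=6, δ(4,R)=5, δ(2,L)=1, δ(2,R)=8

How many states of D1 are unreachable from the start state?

3

No path from 4 leads to 9, 10, 11; the other 8 states are all reachable.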